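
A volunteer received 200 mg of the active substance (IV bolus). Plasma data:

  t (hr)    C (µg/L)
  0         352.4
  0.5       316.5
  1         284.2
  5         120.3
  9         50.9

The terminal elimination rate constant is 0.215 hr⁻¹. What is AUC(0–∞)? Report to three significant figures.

Trapezoidal AUC_0→9:
  [0→0.5]: (352.4+316.5)/2 × 0.5 = 167.225
  [0.5→1]: (316.5+284.2)/2 × 0.5 = 150.175
  [1→5]: (284.2+120.3)/2 × 4 = 809.0
  [5→9]: (120.3+50.9)/2 × 4 = 342.4
  Sum = 1468.8 µg/L·hr
Extrapolated tail: C_last / k_e = 50.9 / 0.215 = 236.744
AUC_0→∞ = 1468.8 + 236.744 = 1705.544 µg/L·hr

AUC = 1710 µg/L·hr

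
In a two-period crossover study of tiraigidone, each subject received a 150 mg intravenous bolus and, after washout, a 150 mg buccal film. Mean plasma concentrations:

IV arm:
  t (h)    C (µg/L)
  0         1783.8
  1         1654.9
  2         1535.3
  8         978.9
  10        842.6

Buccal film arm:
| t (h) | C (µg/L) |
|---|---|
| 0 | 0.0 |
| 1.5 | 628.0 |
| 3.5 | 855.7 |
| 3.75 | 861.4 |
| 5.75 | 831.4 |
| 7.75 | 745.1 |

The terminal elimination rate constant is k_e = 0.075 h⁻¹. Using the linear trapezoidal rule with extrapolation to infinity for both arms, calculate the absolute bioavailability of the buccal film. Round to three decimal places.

Trapezoidal AUC_0→10 (IV):
  [0→1]: (1783.8+1654.9)/2 × 1 = 1719.35
  [1→2]: (1654.9+1535.3)/2 × 1 = 1595.1
  [2→8]: (1535.3+978.9)/2 × 6 = 7542.6
  [8→10]: (978.9+842.6)/2 × 2 = 1821.5
  Sum = 12678.55 µg/L·h
IV tail: 842.6/0.075 = 11234.667; AUC_iv,0→∞ = 12678.55 + 11234.667 = 23913.217 µg/L·h
Trapezoidal AUC_0→7.75 (buccal film):
  [0→1.5]: (0.0+628.0)/2 × 1.5 = 471.0
  [1.5→3.5]: (628.0+855.7)/2 × 2 = 1483.7
  [3.5→3.75]: (855.7+861.4)/2 × 0.25 = 214.6375
  [3.75→5.75]: (861.4+831.4)/2 × 2 = 1692.8
  [5.75→7.75]: (831.4+745.1)/2 × 2 = 1576.5
  Sum = 5438.6375 µg/L·h
buccal film tail: 745.1/0.075 = 9934.667; AUC_ev,0→∞ = 5438.6375 + 9934.667 = 15373.3045 µg/L·h
F = (AUC_ev/D_ev)/(AUC_iv/D_iv) = (15373.3045/150)/(23913.217/150) = 102.489/159.421 = 0.6429

F = 0.643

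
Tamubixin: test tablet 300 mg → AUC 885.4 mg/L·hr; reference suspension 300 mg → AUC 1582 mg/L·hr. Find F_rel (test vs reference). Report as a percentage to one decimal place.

F_rel = (AUC_test/D_test) / (AUC_ref/D_ref)
      = (885.4/300) / (1582/300)
      = 2.95133 / 5.27333 = 0.5597 = 55.97%

F_rel = 56.0%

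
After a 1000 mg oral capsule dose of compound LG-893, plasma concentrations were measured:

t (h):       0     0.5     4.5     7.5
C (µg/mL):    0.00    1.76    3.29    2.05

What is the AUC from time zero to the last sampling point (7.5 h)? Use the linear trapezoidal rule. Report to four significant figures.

AUC = 18.55 µg/mL·h

Trapezoidal AUC_0→7.5:
  [0→0.5]: (0.00+1.76)/2 × 0.5 = 0.44
  [0.5→4.5]: (1.76+3.29)/2 × 4 = 10.1
  [4.5→7.5]: (3.29+2.05)/2 × 3 = 8.01
  Sum = 18.55 µg/mL·h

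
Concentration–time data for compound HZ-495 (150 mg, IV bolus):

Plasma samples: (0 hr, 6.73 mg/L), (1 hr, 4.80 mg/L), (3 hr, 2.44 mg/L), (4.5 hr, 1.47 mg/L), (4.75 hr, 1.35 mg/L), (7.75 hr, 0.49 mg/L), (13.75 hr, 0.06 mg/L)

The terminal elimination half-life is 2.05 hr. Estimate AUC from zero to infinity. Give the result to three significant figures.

Trapezoidal AUC_0→13.75:
  [0→1]: (6.73+4.80)/2 × 1 = 5.765
  [1→3]: (4.80+2.44)/2 × 2 = 7.24
  [3→4.5]: (2.44+1.47)/2 × 1.5 = 2.9325
  [4.5→4.75]: (1.47+1.35)/2 × 0.25 = 0.3525
  [4.75→7.75]: (1.35+0.49)/2 × 3 = 2.76
  [7.75→13.75]: (0.49+0.06)/2 × 6 = 1.65
  Sum = 20.7 mg/L·hr
k_e = ln2 / t½ = 0.693147 / 2.05 = 0.3381 hr^-1
Extrapolated tail: C_last / k_e = 0.06 / 0.3381 = 0.177
AUC_0→∞ = 20.7 + 0.177 = 20.877 mg/L·hr

AUC = 20.9 mg/L·hr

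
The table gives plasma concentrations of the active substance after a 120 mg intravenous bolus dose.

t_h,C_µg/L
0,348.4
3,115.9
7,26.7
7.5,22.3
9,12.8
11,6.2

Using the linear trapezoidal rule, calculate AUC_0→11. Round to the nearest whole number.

AUC = 1039 µg/L·h

Trapezoidal AUC_0→11:
  [0→3]: (348.4+115.9)/2 × 3 = 696.45
  [3→7]: (115.9+26.7)/2 × 4 = 285.2
  [7→7.5]: (26.7+22.3)/2 × 0.5 = 12.25
  [7.5→9]: (22.3+12.8)/2 × 1.5 = 26.325
  [9→11]: (12.8+6.2)/2 × 2 = 19.0
  Sum = 1039.225 µg/L·h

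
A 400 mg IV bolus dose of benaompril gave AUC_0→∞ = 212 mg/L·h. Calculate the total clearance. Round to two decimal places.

CL = Dose_iv / AUC_0→∞
   = 400 / 212 = 1.88679 L/h

CL = 1.89 L/h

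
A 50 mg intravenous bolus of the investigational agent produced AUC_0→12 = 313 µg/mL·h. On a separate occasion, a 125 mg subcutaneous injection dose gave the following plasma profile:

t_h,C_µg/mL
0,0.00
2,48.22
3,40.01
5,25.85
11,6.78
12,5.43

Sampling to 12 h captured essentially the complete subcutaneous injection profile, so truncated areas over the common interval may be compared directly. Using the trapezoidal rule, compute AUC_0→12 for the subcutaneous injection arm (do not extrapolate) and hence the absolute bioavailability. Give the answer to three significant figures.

F = 0.335

Trapezoidal AUC_0→12 (subcutaneous injection):
  [0→2]: (0.00+48.22)/2 × 2 = 48.22
  [2→3]: (48.22+40.01)/2 × 1 = 44.115
  [3→5]: (40.01+25.85)/2 × 2 = 65.86
  [5→11]: (25.85+6.78)/2 × 6 = 97.89
  [11→12]: (6.78+5.43)/2 × 1 = 6.105
  Sum = 262.19 µg/mL·h
F = (AUC_ev/D_ev)/(AUC_iv/D_iv) = (262.19/125)/(313/50) = 2.09752/6.26 = 0.3351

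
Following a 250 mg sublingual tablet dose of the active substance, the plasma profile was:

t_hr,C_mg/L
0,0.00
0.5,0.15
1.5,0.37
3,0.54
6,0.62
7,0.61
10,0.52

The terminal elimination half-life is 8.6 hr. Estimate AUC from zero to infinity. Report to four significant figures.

Trapezoidal AUC_0→10:
  [0→0.5]: (0.00+0.15)/2 × 0.5 = 0.0375
  [0.5→1.5]: (0.15+0.37)/2 × 1 = 0.26
  [1.5→3]: (0.37+0.54)/2 × 1.5 = 0.6825
  [3→6]: (0.54+0.62)/2 × 3 = 1.74
  [6→7]: (0.62+0.61)/2 × 1 = 0.615
  [7→10]: (0.61+0.52)/2 × 3 = 1.695
  Sum = 5.03 mg/L·hr
k_e = ln2 / t½ = 0.693147 / 8.6 = 0.0806 hr^-1
Extrapolated tail: C_last / k_e = 0.52 / 0.0806 = 6.452
AUC_0→∞ = 5.03 + 6.452 = 11.482 mg/L·hr

AUC = 11.48 mg/L·hr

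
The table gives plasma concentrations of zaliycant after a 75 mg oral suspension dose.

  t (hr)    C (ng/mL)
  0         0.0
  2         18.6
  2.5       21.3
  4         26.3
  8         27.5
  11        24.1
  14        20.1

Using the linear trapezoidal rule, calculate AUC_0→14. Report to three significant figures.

Trapezoidal AUC_0→14:
  [0→2]: (0.0+18.6)/2 × 2 = 18.6
  [2→2.5]: (18.6+21.3)/2 × 0.5 = 9.975
  [2.5→4]: (21.3+26.3)/2 × 1.5 = 35.7
  [4→8]: (26.3+27.5)/2 × 4 = 107.6
  [8→11]: (27.5+24.1)/2 × 3 = 77.4
  [11→14]: (24.1+20.1)/2 × 3 = 66.3
  Sum = 315.575 ng/mL·hr

AUC = 316 ng/mL·hr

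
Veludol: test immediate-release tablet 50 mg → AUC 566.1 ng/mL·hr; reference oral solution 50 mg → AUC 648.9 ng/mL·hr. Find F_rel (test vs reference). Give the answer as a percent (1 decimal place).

F_rel = 87.2%

F_rel = (AUC_test/D_test) / (AUC_ref/D_ref)
      = (566.1/50) / (648.9/50)
      = 11.322 / 12.978 = 0.8724 = 87.24%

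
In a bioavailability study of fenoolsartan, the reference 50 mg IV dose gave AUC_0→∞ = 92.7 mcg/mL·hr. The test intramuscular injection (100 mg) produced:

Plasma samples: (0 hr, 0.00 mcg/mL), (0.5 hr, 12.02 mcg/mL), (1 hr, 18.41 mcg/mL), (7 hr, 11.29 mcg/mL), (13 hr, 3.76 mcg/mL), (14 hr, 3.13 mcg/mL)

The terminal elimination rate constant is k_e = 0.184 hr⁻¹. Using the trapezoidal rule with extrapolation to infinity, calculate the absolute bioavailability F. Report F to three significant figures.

Trapezoidal AUC_0→14 (intramuscular injection):
  [0→0.5]: (0.00+12.02)/2 × 0.5 = 3.005
  [0.5→1]: (12.02+18.41)/2 × 0.5 = 7.6075
  [1→7]: (18.41+11.29)/2 × 6 = 89.1
  [7→13]: (11.29+3.76)/2 × 6 = 45.15
  [13→14]: (3.76+3.13)/2 × 1 = 3.445
  Sum = 148.3075 mcg/mL·hr
Tail: C_last/k_e = 3.13/0.184 = 17.011
AUC_0→∞ (intramuscular injection) = 148.3075 + 17.011 = 165.3185 mcg/mL·hr
F = (AUC_ev/D_ev)/(AUC_iv/D_iv) = (165.3185/100)/(92.7/50) = 1.653185/1.854 = 0.8917

F = 0.892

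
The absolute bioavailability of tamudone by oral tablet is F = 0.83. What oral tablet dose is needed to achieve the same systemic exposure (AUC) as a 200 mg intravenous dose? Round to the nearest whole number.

D_oral = 241 mg

For equal systemic exposure: F × D_ev = D_iv
D_ev = D_iv / F = 200 / 0.83 = 240.964 mg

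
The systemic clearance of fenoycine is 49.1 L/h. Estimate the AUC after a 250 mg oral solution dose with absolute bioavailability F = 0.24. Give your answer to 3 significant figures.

AUC_0→∞ = F × Dose / CL
        = 0.24 × 250 / 49.1 = 1.222 mg/L·h

AUC = 1.22 mg/L·h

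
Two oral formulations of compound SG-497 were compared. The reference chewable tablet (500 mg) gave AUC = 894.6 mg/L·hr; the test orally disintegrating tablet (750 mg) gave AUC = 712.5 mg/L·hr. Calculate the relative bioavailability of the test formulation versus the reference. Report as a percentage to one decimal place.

F_rel = 53.1%

F_rel = (AUC_test/D_test) / (AUC_ref/D_ref)
      = (712.5/750) / (894.6/500)
      = 0.95 / 1.7892 = 0.5310 = 53.10%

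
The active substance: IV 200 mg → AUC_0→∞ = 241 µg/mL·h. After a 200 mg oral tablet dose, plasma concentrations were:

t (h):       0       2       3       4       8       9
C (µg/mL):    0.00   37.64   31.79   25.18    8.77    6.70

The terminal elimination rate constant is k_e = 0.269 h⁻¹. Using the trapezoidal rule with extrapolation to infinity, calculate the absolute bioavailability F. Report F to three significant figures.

F = 0.836

Trapezoidal AUC_0→9 (oral tablet):
  [0→2]: (0.00+37.64)/2 × 2 = 37.64
  [2→3]: (37.64+31.79)/2 × 1 = 34.715
  [3→4]: (31.79+25.18)/2 × 1 = 28.485
  [4→8]: (25.18+8.77)/2 × 4 = 67.9
  [8→9]: (8.77+6.70)/2 × 1 = 7.735
  Sum = 176.475 µg/mL·h
Tail: C_last/k_e = 6.70/0.269 = 24.907
AUC_0→∞ (oral tablet) = 176.475 + 24.907 = 201.382 µg/mL·h
F = (AUC_ev/D_ev)/(AUC_iv/D_iv) = (201.382/200)/(241/200) = 1.00691/1.205 = 0.8356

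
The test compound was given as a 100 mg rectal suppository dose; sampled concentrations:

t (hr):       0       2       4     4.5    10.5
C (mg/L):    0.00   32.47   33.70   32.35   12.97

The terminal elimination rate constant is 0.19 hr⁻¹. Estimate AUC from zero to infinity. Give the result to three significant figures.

AUC = 319 mg/L·hr

Trapezoidal AUC_0→10.5:
  [0→2]: (0.00+32.47)/2 × 2 = 32.47
  [2→4]: (32.47+33.70)/2 × 2 = 66.17
  [4→4.5]: (33.70+32.35)/2 × 0.5 = 16.5125
  [4.5→10.5]: (32.35+12.97)/2 × 6 = 135.96
  Sum = 251.1125 mg/L·hr
Extrapolated tail: C_last / k_e = 12.97 / 0.19 = 68.263
AUC_0→∞ = 251.1125 + 68.263 = 319.3755 mg/L·hr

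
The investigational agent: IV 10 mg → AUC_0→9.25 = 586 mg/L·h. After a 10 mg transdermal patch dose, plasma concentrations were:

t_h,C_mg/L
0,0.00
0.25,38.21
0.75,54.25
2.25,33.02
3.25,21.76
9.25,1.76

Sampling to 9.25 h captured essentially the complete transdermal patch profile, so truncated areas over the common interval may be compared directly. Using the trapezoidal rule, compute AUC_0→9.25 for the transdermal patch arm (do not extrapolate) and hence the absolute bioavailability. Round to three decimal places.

F = 0.326

Trapezoidal AUC_0→9.25 (transdermal patch):
  [0→0.25]: (0.00+38.21)/2 × 0.25 = 4.77625
  [0.25→0.75]: (38.21+54.25)/2 × 0.5 = 23.115
  [0.75→2.25]: (54.25+33.02)/2 × 1.5 = 65.4525
  [2.25→3.25]: (33.02+21.76)/2 × 1 = 27.39
  [3.25→9.25]: (21.76+1.76)/2 × 6 = 70.56
  Sum = 191.29375 mg/L·h
F = (AUC_ev/D_ev)/(AUC_iv/D_iv) = (191.29375/10)/(586/10) = 19.129375/58.6 = 0.3264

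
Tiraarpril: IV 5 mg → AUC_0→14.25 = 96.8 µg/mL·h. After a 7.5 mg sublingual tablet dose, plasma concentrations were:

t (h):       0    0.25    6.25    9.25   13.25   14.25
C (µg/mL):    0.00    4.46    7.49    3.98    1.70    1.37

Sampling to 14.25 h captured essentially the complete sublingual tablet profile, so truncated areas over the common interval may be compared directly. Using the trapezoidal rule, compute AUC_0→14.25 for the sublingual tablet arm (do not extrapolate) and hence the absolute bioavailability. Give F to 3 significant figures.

F = 0.458

Trapezoidal AUC_0→14.25 (sublingual tablet):
  [0→0.25]: (0.00+4.46)/2 × 0.25 = 0.5575
  [0.25→6.25]: (4.46+7.49)/2 × 6 = 35.85
  [6.25→9.25]: (7.49+3.98)/2 × 3 = 17.205
  [9.25→13.25]: (3.98+1.70)/2 × 4 = 11.36
  [13.25→14.25]: (1.70+1.37)/2 × 1 = 1.535
  Sum = 66.5075 µg/mL·h
F = (AUC_ev/D_ev)/(AUC_iv/D_iv) = (66.5075/7.5)/(96.8/5) = 8.86767/19.36 = 0.4580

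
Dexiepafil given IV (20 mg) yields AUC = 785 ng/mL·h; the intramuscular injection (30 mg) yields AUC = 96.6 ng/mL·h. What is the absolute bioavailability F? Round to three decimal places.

F = 0.082

F = (AUC_ev / D_ev) / (AUC_iv / D_iv)
  = (96.6/30) / (785/20)
  = 3.22 / 39.25 = 0.0820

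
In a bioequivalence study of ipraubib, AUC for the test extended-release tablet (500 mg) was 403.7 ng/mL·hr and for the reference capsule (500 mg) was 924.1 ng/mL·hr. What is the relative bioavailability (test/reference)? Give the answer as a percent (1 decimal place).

F_rel = (AUC_test/D_test) / (AUC_ref/D_ref)
      = (403.7/500) / (924.1/500)
      = 0.8074 / 1.8482 = 0.4369 = 43.69%

F_rel = 43.7%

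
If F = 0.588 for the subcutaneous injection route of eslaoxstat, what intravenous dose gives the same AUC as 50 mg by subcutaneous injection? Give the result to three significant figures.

D_iv = 29.4 mg

Systemic exposure from an extravascular dose = F × D_ev, so the equivalent IV dose is F × D_ev.
D_iv = F × D_ev = 0.588 × 50 = 29.4 mg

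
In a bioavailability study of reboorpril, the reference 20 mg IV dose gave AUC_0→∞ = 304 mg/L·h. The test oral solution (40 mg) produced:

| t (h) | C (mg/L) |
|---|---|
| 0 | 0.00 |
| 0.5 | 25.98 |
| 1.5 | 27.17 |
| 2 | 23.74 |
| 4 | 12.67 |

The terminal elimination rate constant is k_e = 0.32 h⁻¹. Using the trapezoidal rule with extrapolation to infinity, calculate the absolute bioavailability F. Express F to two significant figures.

Trapezoidal AUC_0→4 (oral solution):
  [0→0.5]: (0.00+25.98)/2 × 0.5 = 6.495
  [0.5→1.5]: (25.98+27.17)/2 × 1 = 26.575
  [1.5→2]: (27.17+23.74)/2 × 0.5 = 12.7275
  [2→4]: (23.74+12.67)/2 × 2 = 36.41
  Sum = 82.2075 mg/L·h
Tail: C_last/k_e = 12.67/0.32 = 39.594
AUC_0→∞ (oral solution) = 82.2075 + 39.594 = 121.8015 mg/L·h
F = (AUC_ev/D_ev)/(AUC_iv/D_iv) = (121.8015/40)/(304/20) = 3.0450375/15.2 = 0.2003

F = 0.20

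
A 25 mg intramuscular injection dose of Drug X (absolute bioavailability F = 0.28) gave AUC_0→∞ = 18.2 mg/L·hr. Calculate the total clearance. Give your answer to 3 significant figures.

CL = 0.385 L/hr

CL = F × Dose / AUC_0→∞
   = 0.28 × 25 / 18.2 = 0.384615 L/hr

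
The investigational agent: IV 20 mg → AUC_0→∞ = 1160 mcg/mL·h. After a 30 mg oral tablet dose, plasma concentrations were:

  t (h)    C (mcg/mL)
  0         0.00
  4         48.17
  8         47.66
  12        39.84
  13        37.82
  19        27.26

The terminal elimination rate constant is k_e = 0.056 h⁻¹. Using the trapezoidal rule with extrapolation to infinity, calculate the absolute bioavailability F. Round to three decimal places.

F = 0.680

Trapezoidal AUC_0→19 (oral tablet):
  [0→4]: (0.00+48.17)/2 × 4 = 96.34
  [4→8]: (48.17+47.66)/2 × 4 = 191.66
  [8→12]: (47.66+39.84)/2 × 4 = 175.0
  [12→13]: (39.84+37.82)/2 × 1 = 38.83
  [13→19]: (37.82+27.26)/2 × 6 = 195.24
  Sum = 697.07 mcg/mL·h
Tail: C_last/k_e = 27.26/0.056 = 486.786
AUC_0→∞ (oral tablet) = 697.07 + 486.786 = 1183.856 mcg/mL·h
F = (AUC_ev/D_ev)/(AUC_iv/D_iv) = (1183.856/30)/(1160/20) = 39.4619/58 = 0.6804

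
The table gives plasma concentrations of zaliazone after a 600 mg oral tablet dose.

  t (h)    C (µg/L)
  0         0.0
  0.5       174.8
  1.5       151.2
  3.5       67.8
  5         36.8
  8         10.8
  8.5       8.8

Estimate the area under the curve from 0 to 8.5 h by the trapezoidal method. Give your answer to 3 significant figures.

Trapezoidal AUC_0→8.5:
  [0→0.5]: (0.0+174.8)/2 × 0.5 = 43.7
  [0.5→1.5]: (174.8+151.2)/2 × 1 = 163.0
  [1.5→3.5]: (151.2+67.8)/2 × 2 = 219.0
  [3.5→5]: (67.8+36.8)/2 × 1.5 = 78.45
  [5→8]: (36.8+10.8)/2 × 3 = 71.4
  [8→8.5]: (10.8+8.8)/2 × 0.5 = 4.9
  Sum = 580.45 µg/L·h

AUC = 580 µg/L·h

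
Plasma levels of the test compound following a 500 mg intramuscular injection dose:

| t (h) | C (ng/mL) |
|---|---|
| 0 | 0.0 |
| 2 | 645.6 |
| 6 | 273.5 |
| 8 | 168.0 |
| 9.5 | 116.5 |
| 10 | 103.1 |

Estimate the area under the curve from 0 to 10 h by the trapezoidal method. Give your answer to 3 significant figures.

AUC = 3190 ng/mL·h

Trapezoidal AUC_0→10:
  [0→2]: (0.0+645.6)/2 × 2 = 645.6
  [2→6]: (645.6+273.5)/2 × 4 = 1838.2
  [6→8]: (273.5+168.0)/2 × 2 = 441.5
  [8→9.5]: (168.0+116.5)/2 × 1.5 = 213.375
  [9.5→10]: (116.5+103.1)/2 × 0.5 = 54.9
  Sum = 3193.575 ng/mL·h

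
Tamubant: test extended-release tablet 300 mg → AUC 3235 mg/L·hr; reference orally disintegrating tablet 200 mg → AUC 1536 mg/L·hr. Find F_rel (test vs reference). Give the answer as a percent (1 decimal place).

F_rel = (AUC_test/D_test) / (AUC_ref/D_ref)
      = (3235/300) / (1536/200)
      = 10.7833 / 7.68 = 1.4041 = 140.41%

F_rel = 140.4%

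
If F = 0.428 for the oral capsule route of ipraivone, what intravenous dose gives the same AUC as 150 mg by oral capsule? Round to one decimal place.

Systemic exposure from an extravascular dose = F × D_ev, so the equivalent IV dose is F × D_ev.
D_iv = F × D_ev = 0.428 × 150 = 64.2 mg

D_iv = 64.2 mg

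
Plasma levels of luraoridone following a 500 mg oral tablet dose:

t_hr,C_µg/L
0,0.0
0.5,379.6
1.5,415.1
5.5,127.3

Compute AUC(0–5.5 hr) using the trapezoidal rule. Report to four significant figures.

Trapezoidal AUC_0→5.5:
  [0→0.5]: (0.0+379.6)/2 × 0.5 = 94.9
  [0.5→1.5]: (379.6+415.1)/2 × 1 = 397.35
  [1.5→5.5]: (415.1+127.3)/2 × 4 = 1084.8
  Sum = 1577.05 µg/L·hr

AUC = 1577 µg/L·hr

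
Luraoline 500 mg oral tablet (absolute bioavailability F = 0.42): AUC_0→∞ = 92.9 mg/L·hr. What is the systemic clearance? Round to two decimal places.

CL = F × Dose / AUC_0→∞
   = 0.42 × 500 / 92.9 = 2.2605 L/hr

CL = 2.26 L/hr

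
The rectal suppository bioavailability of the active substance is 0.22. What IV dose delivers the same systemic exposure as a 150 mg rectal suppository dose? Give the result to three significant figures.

D_iv = 33.0 mg

Systemic exposure from an extravascular dose = F × D_ev, so the equivalent IV dose is F × D_ev.
D_iv = F × D_ev = 0.22 × 150 = 33 mg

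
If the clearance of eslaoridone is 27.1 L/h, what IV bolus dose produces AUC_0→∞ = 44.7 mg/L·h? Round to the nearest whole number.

Dose_iv = CL × AUC_0→∞
     = 27.1 × 44.7 = 1211.37 mg

Dose = 1211 mg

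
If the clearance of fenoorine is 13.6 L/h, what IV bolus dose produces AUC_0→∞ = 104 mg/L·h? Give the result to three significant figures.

Dose = 1410 mg

Dose_iv = CL × AUC_0→∞
     = 13.6 × 104 = 1414.4 mg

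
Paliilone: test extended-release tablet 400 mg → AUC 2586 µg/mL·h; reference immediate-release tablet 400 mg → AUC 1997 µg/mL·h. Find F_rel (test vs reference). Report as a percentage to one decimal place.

F_rel = 129.5%

F_rel = (AUC_test/D_test) / (AUC_ref/D_ref)
      = (2586/400) / (1997/400)
      = 6.465 / 4.9925 = 1.2949 = 129.49%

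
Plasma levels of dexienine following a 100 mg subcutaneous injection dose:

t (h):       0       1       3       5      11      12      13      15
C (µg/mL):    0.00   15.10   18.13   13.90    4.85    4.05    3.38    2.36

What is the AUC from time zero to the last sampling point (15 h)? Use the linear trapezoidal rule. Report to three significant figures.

Trapezoidal AUC_0→15:
  [0→1]: (0.00+15.10)/2 × 1 = 7.55
  [1→3]: (15.10+18.13)/2 × 2 = 33.23
  [3→5]: (18.13+13.90)/2 × 2 = 32.03
  [5→11]: (13.90+4.85)/2 × 6 = 56.25
  [11→12]: (4.85+4.05)/2 × 1 = 4.45
  [12→13]: (4.05+3.38)/2 × 1 = 3.715
  [13→15]: (3.38+2.36)/2 × 2 = 5.74
  Sum = 142.965 µg/mL·h

AUC = 143 µg/mL·h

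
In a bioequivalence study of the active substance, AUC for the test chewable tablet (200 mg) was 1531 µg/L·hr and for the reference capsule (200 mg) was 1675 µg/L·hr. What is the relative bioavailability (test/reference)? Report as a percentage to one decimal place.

F_rel = 91.4%

F_rel = (AUC_test/D_test) / (AUC_ref/D_ref)
      = (1531/200) / (1675/200)
      = 7.655 / 8.375 = 0.9140 = 91.40%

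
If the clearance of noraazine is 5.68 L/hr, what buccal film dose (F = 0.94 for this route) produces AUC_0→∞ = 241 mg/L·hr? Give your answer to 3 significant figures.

Dose = CL × AUC_0→∞ / F
     = 5.68 × 241 / 0.94 = 1456.26 mg

Dose = 1460 mg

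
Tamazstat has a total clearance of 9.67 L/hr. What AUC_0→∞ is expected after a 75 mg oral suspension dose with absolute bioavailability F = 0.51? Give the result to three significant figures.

AUC = 3.96 mg/L·hr

AUC_0→∞ = F × Dose / CL
        = 0.51 × 75 / 9.67 = 3.95553 mg/L·hr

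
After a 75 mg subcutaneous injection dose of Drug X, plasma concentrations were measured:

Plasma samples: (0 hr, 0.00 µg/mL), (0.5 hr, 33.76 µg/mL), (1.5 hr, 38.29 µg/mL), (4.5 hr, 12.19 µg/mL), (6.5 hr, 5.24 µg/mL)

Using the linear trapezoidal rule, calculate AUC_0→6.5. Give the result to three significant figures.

Trapezoidal AUC_0→6.5:
  [0→0.5]: (0.00+33.76)/2 × 0.5 = 8.44
  [0.5→1.5]: (33.76+38.29)/2 × 1 = 36.025
  [1.5→4.5]: (38.29+12.19)/2 × 3 = 75.72
  [4.5→6.5]: (12.19+5.24)/2 × 2 = 17.43
  Sum = 137.615 µg/mL·hr

AUC = 138 µg/mL·hr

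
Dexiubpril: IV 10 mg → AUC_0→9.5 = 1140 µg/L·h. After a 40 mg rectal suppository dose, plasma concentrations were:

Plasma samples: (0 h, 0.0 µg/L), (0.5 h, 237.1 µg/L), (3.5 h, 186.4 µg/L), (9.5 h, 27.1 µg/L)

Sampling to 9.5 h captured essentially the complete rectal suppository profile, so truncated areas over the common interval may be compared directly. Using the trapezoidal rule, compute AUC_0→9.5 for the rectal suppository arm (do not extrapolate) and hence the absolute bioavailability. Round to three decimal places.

F = 0.293

Trapezoidal AUC_0→9.5 (rectal suppository):
  [0→0.5]: (0.0+237.1)/2 × 0.5 = 59.275
  [0.5→3.5]: (237.1+186.4)/2 × 3 = 635.25
  [3.5→9.5]: (186.4+27.1)/2 × 6 = 640.5
  Sum = 1335.025 µg/L·h
F = (AUC_ev/D_ev)/(AUC_iv/D_iv) = (1335.025/40)/(1140/10) = 33.375625/114 = 0.2928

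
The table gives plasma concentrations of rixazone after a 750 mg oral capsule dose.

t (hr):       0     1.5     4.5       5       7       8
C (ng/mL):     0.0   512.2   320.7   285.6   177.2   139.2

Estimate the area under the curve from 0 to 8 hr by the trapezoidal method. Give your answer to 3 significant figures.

AUC = 2410 ng/mL·hr

Trapezoidal AUC_0→8:
  [0→1.5]: (0.0+512.2)/2 × 1.5 = 384.15
  [1.5→4.5]: (512.2+320.7)/2 × 3 = 1249.35
  [4.5→5]: (320.7+285.6)/2 × 0.5 = 151.575
  [5→7]: (285.6+177.2)/2 × 2 = 462.8
  [7→8]: (177.2+139.2)/2 × 1 = 158.2
  Sum = 2406.075 ng/mL·hr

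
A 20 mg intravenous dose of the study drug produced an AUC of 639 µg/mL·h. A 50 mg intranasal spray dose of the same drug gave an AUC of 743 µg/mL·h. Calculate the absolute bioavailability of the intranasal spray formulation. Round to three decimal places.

F = 0.465

F = (AUC_ev / D_ev) / (AUC_iv / D_iv)
  = (743/50) / (639/20)
  = 14.86 / 31.95 = 0.4651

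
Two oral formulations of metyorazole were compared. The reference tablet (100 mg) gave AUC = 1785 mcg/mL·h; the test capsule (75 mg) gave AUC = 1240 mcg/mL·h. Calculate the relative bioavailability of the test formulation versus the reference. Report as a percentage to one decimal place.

F_rel = (AUC_test/D_test) / (AUC_ref/D_ref)
      = (1240/75) / (1785/100)
      = 16.5333 / 17.85 = 0.9262 = 92.62%

F_rel = 92.6%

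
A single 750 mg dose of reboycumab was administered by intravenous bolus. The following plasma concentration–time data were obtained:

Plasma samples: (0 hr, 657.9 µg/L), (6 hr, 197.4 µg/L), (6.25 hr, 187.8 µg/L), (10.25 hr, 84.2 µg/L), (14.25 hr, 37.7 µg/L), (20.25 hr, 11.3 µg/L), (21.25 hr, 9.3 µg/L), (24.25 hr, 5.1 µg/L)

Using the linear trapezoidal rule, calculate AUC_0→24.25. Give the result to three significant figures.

AUC = 3580 µg/L·hr

Trapezoidal AUC_0→24.25:
  [0→6]: (657.9+197.4)/2 × 6 = 2565.9
  [6→6.25]: (197.4+187.8)/2 × 0.25 = 48.15
  [6.25→10.25]: (187.8+84.2)/2 × 4 = 544.0
  [10.25→14.25]: (84.2+37.7)/2 × 4 = 243.8
  [14.25→20.25]: (37.7+11.3)/2 × 6 = 147.0
  [20.25→21.25]: (11.3+9.3)/2 × 1 = 10.3
  [21.25→24.25]: (9.3+5.1)/2 × 3 = 21.6
  Sum = 3580.75 µg/L·hr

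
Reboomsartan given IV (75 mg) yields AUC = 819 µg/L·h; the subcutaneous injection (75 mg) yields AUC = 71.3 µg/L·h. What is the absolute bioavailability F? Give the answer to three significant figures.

F = (AUC_ev / D_ev) / (AUC_iv / D_iv)
  = (71.3/75) / (819/75)
  = 0.950667 / 10.92 = 0.0871

F = 0.0871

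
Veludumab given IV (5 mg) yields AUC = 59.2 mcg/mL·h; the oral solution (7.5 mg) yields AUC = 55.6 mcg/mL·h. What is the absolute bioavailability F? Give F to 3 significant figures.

F = 0.626

F = (AUC_ev / D_ev) / (AUC_iv / D_iv)
  = (55.6/7.5) / (59.2/5)
  = 7.41333 / 11.84 = 0.6261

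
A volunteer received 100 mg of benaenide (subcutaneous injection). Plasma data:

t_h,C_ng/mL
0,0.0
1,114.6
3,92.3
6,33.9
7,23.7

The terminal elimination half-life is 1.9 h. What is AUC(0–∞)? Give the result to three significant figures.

Trapezoidal AUC_0→7:
  [0→1]: (0.0+114.6)/2 × 1 = 57.3
  [1→3]: (114.6+92.3)/2 × 2 = 206.9
  [3→6]: (92.3+33.9)/2 × 3 = 189.3
  [6→7]: (33.9+23.7)/2 × 1 = 28.8
  Sum = 482.3 ng/mL·h
k_e = ln2 / t½ = 0.693147 / 1.9 = 0.3648 h^-1
Extrapolated tail: C_last / k_e = 23.7 / 0.3648 = 64.967
AUC_0→∞ = 482.3 + 64.967 = 547.267 ng/mL·h

AUC = 547 ng/mL·h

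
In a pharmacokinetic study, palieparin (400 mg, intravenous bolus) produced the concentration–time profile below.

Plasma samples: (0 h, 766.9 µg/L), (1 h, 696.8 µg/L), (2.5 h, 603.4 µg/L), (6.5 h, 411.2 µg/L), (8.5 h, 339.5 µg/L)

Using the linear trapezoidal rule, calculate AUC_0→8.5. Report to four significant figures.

Trapezoidal AUC_0→8.5:
  [0→1]: (766.9+696.8)/2 × 1 = 731.85
  [1→2.5]: (696.8+603.4)/2 × 1.5 = 975.15
  [2.5→6.5]: (603.4+411.2)/2 × 4 = 2029.2
  [6.5→8.5]: (411.2+339.5)/2 × 2 = 750.7
  Sum = 4486.9 µg/L·h

AUC = 4487 µg/L·h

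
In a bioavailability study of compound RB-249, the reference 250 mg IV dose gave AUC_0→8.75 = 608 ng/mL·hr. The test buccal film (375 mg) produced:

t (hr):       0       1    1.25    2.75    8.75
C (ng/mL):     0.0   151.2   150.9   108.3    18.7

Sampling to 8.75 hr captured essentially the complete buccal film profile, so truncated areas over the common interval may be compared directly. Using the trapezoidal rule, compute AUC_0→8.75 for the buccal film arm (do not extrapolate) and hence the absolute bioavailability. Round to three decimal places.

Trapezoidal AUC_0→8.75 (buccal film):
  [0→1]: (0.0+151.2)/2 × 1 = 75.6
  [1→1.25]: (151.2+150.9)/2 × 0.25 = 37.7625
  [1.25→2.75]: (150.9+108.3)/2 × 1.5 = 194.4
  [2.75→8.75]: (108.3+18.7)/2 × 6 = 381.0
  Sum = 688.7625 ng/mL·hr
F = (AUC_ev/D_ev)/(AUC_iv/D_iv) = (688.7625/375)/(608/250) = 1.8367/2.432 = 0.7552

F = 0.755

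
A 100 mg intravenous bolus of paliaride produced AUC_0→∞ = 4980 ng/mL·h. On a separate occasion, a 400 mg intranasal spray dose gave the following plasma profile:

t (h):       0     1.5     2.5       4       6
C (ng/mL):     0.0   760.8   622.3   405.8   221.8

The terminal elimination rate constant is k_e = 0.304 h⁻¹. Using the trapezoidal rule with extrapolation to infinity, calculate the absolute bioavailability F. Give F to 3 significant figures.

Trapezoidal AUC_0→6 (intranasal spray):
  [0→1.5]: (0.0+760.8)/2 × 1.5 = 570.6
  [1.5→2.5]: (760.8+622.3)/2 × 1 = 691.55
  [2.5→4]: (622.3+405.8)/2 × 1.5 = 771.075
  [4→6]: (405.8+221.8)/2 × 2 = 627.6
  Sum = 2660.825 ng/mL·h
Tail: C_last/k_e = 221.8/0.304 = 729.605
AUC_0→∞ (intranasal spray) = 2660.825 + 729.605 = 3390.43 ng/mL·h
F = (AUC_ev/D_ev)/(AUC_iv/D_iv) = (3390.43/400)/(4980/100) = 8.476075/49.8 = 0.1702

F = 0.170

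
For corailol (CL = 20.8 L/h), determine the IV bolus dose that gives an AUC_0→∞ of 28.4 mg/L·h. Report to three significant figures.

Dose_iv = CL × AUC_0→∞
     = 20.8 × 28.4 = 590.72 mg

Dose = 591 mg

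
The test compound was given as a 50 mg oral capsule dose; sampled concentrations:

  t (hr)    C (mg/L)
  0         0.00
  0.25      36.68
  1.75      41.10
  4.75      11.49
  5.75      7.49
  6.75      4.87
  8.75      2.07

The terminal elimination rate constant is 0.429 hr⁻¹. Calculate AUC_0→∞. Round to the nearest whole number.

Trapezoidal AUC_0→8.75:
  [0→0.25]: (0.00+36.68)/2 × 0.25 = 4.585
  [0.25→1.75]: (36.68+41.10)/2 × 1.5 = 58.335
  [1.75→4.75]: (41.10+11.49)/2 × 3 = 78.885
  [4.75→5.75]: (11.49+7.49)/2 × 1 = 9.49
  [5.75→6.75]: (7.49+4.87)/2 × 1 = 6.18
  [6.75→8.75]: (4.87+2.07)/2 × 2 = 6.94
  Sum = 164.415 mg/L·hr
Extrapolated tail: C_last / k_e = 2.07 / 0.429 = 4.825
AUC_0→∞ = 164.415 + 4.825 = 169.24 mg/L·hr

AUC = 169 mg/L·hr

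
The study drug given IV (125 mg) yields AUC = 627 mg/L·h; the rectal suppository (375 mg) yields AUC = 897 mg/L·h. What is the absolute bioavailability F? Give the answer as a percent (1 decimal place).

F = (AUC_ev / D_ev) / (AUC_iv / D_iv)
  = (897/375) / (627/125)
  = 2.392 / 5.016 = 0.4769
  = 47.69%

F = 47.7%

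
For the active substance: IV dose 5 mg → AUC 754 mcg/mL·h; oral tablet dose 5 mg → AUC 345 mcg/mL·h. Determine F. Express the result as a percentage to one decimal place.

F = 45.8%

F = (AUC_ev / D_ev) / (AUC_iv / D_iv)
  = (345/5) / (754/5)
  = 69 / 150.8 = 0.4576
  = 45.76%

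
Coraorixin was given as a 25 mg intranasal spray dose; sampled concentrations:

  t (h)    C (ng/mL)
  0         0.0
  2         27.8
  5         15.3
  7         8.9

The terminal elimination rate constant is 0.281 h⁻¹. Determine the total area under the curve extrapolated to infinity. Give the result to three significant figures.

Trapezoidal AUC_0→7:
  [0→2]: (0.0+27.8)/2 × 2 = 27.8
  [2→5]: (27.8+15.3)/2 × 3 = 64.65
  [5→7]: (15.3+8.9)/2 × 2 = 24.2
  Sum = 116.65 ng/mL·h
Extrapolated tail: C_last / k_e = 8.9 / 0.281 = 31.673
AUC_0→∞ = 116.65 + 31.673 = 148.323 ng/mL·h

AUC = 148 ng/mL·h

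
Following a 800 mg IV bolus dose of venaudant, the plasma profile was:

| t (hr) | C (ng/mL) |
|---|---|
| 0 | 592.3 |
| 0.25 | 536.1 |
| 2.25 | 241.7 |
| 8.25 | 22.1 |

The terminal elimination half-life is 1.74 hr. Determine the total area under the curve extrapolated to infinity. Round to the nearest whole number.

AUC = 1766 ng/mL·hr

Trapezoidal AUC_0→8.25:
  [0→0.25]: (592.3+536.1)/2 × 0.25 = 141.05
  [0.25→2.25]: (536.1+241.7)/2 × 2 = 777.8
  [2.25→8.25]: (241.7+22.1)/2 × 6 = 791.4
  Sum = 1710.25 ng/mL·hr
k_e = ln2 / t½ = 0.693147 / 1.74 = 0.3984 hr^-1
Extrapolated tail: C_last / k_e = 22.1 / 0.3984 = 55.472
AUC_0→∞ = 1710.25 + 55.472 = 1765.722 ng/mL·hr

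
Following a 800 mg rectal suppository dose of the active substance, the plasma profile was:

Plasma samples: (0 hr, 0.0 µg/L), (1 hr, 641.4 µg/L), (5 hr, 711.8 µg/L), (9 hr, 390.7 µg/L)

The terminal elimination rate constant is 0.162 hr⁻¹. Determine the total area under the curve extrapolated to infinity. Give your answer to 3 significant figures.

Trapezoidal AUC_0→9:
  [0→1]: (0.0+641.4)/2 × 1 = 320.7
  [1→5]: (641.4+711.8)/2 × 4 = 2706.4
  [5→9]: (711.8+390.7)/2 × 4 = 2205.0
  Sum = 5232.1 µg/L·hr
Extrapolated tail: C_last / k_e = 390.7 / 0.162 = 2411.728
AUC_0→∞ = 5232.1 + 2411.728 = 7643.828 µg/L·hr

AUC = 7640 µg/L·hr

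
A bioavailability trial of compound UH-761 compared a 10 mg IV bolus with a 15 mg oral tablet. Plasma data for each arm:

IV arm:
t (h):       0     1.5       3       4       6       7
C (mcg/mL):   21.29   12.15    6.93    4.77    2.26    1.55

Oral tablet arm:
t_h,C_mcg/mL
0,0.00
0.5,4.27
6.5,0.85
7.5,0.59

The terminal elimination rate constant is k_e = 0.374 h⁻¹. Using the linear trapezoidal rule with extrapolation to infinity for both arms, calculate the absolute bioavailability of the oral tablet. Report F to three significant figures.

Trapezoidal AUC_0→7 (IV):
  [0→1.5]: (21.29+12.15)/2 × 1.5 = 25.08
  [1.5→3]: (12.15+6.93)/2 × 1.5 = 14.31
  [3→4]: (6.93+4.77)/2 × 1 = 5.85
  [4→6]: (4.77+2.26)/2 × 2 = 7.03
  [6→7]: (2.26+1.55)/2 × 1 = 1.905
  Sum = 54.175 mcg/mL·h
IV tail: 1.55/0.374 = 4.144; AUC_iv,0→∞ = 54.175 + 4.144 = 58.319 mcg/mL·h
Trapezoidal AUC_0→7.5 (oral tablet):
  [0→0.5]: (0.00+4.27)/2 × 0.5 = 1.0675
  [0.5→6.5]: (4.27+0.85)/2 × 6 = 15.36
  [6.5→7.5]: (0.85+0.59)/2 × 1 = 0.72
  Sum = 17.1475 mcg/mL·h
oral tablet tail: 0.59/0.374 = 1.578; AUC_ev,0→∞ = 17.1475 + 1.578 = 18.7255 mcg/mL·h
F = (AUC_ev/D_ev)/(AUC_iv/D_iv) = (18.7255/15)/(58.319/10) = 1.24837/5.8319 = 0.2141

F = 0.214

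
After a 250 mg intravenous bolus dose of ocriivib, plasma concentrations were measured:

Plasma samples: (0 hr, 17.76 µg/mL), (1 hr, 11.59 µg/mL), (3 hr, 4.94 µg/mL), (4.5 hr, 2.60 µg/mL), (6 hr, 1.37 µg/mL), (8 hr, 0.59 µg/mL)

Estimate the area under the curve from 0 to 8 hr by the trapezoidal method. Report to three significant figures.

AUC = 41.8 µg/mL·hr

Trapezoidal AUC_0→8:
  [0→1]: (17.76+11.59)/2 × 1 = 14.675
  [1→3]: (11.59+4.94)/2 × 2 = 16.53
  [3→4.5]: (4.94+2.60)/2 × 1.5 = 5.655
  [4.5→6]: (2.60+1.37)/2 × 1.5 = 2.9775
  [6→8]: (1.37+0.59)/2 × 2 = 1.96
  Sum = 41.7975 µg/mL·hr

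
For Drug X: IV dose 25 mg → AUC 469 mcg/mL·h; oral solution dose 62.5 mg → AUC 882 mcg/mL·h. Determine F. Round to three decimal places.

F = (AUC_ev / D_ev) / (AUC_iv / D_iv)
  = (882/62.5) / (469/25)
  = 14.112 / 18.76 = 0.7522

F = 0.752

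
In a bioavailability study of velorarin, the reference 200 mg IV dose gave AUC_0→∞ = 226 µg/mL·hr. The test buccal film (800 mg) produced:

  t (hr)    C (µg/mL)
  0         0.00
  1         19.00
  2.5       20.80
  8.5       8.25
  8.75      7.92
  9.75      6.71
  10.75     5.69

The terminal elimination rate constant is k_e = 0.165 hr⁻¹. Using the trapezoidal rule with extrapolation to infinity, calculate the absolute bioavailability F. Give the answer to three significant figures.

Trapezoidal AUC_0→10.75 (buccal film):
  [0→1]: (0.00+19.00)/2 × 1 = 9.5
  [1→2.5]: (19.00+20.80)/2 × 1.5 = 29.85
  [2.5→8.5]: (20.80+8.25)/2 × 6 = 87.15
  [8.5→8.75]: (8.25+7.92)/2 × 0.25 = 2.02125
  [8.75→9.75]: (7.92+6.71)/2 × 1 = 7.315
  [9.75→10.75]: (6.71+5.69)/2 × 1 = 6.2
  Sum = 142.03625 µg/mL·hr
Tail: C_last/k_e = 5.69/0.165 = 34.485
AUC_0→∞ (buccal film) = 142.03625 + 34.485 = 176.52125 µg/mL·hr
F = (AUC_ev/D_ev)/(AUC_iv/D_iv) = (176.52125/800)/(226/200) = 0.220652/1.13 = 0.1953

F = 0.195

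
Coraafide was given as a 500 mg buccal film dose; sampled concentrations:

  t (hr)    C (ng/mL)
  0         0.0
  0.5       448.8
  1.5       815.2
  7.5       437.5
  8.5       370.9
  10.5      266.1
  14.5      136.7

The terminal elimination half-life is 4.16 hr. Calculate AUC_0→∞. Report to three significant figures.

AUC = 7170 ng/mL·hr

Trapezoidal AUC_0→14.5:
  [0→0.5]: (0.0+448.8)/2 × 0.5 = 112.2
  [0.5→1.5]: (448.8+815.2)/2 × 1 = 632.0
  [1.5→7.5]: (815.2+437.5)/2 × 6 = 3758.1
  [7.5→8.5]: (437.5+370.9)/2 × 1 = 404.2
  [8.5→10.5]: (370.9+266.1)/2 × 2 = 637.0
  [10.5→14.5]: (266.1+136.7)/2 × 4 = 805.6
  Sum = 6349.1 ng/mL·hr
k_e = ln2 / t½ = 0.693147 / 4.16 = 0.1666 hr^-1
Extrapolated tail: C_last / k_e = 136.7 / 0.1666 = 820.528
AUC_0→∞ = 6349.1 + 820.528 = 7169.628 ng/mL·hr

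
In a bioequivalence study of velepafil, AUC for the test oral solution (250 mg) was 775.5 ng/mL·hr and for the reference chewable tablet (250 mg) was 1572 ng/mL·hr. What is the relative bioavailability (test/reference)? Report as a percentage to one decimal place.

F_rel = (AUC_test/D_test) / (AUC_ref/D_ref)
      = (775.5/250) / (1572/250)
      = 3.102 / 6.288 = 0.4933 = 49.33%

F_rel = 49.3%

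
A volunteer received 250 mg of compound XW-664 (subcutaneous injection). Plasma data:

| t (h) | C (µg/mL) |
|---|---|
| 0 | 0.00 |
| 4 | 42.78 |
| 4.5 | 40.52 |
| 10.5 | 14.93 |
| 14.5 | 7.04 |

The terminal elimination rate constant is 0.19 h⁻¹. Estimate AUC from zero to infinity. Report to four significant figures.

AUC = 353.7 µg/mL·h

Trapezoidal AUC_0→14.5:
  [0→4]: (0.00+42.78)/2 × 4 = 85.56
  [4→4.5]: (42.78+40.52)/2 × 0.5 = 20.825
  [4.5→10.5]: (40.52+14.93)/2 × 6 = 166.35
  [10.5→14.5]: (14.93+7.04)/2 × 4 = 43.94
  Sum = 316.675 µg/mL·h
Extrapolated tail: C_last / k_e = 7.04 / 0.19 = 37.053
AUC_0→∞ = 316.675 + 37.053 = 353.728 µg/mL·h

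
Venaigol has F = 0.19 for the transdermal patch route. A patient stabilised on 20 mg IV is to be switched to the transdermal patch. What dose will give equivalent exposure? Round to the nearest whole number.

For equal systemic exposure: F × D_ev = D_iv
D_ev = D_iv / F = 20 / 0.19 = 105.263 mg

D_transdermal = 105 mg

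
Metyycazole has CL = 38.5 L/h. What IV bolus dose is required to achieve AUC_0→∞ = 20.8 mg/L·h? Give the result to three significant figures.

Dose_iv = CL × AUC_0→∞
     = 38.5 × 20.8 = 800.8 mg

Dose = 801 mg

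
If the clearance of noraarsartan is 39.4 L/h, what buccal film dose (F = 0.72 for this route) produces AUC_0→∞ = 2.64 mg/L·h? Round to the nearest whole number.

Dose = CL × AUC_0→∞ / F
     = 39.4 × 2.64 / 0.72 = 144.467 mg

Dose = 144 mg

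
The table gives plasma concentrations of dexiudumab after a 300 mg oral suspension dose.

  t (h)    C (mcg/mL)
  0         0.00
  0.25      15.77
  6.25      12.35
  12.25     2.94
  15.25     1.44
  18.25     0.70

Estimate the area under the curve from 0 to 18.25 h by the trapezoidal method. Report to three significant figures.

Trapezoidal AUC_0→18.25:
  [0→0.25]: (0.00+15.77)/2 × 0.25 = 1.97125
  [0.25→6.25]: (15.77+12.35)/2 × 6 = 84.36
  [6.25→12.25]: (12.35+2.94)/2 × 6 = 45.87
  [12.25→15.25]: (2.94+1.44)/2 × 3 = 6.57
  [15.25→18.25]: (1.44+0.70)/2 × 3 = 3.21
  Sum = 141.98125 mcg/mL·h

AUC = 142 mcg/mL·h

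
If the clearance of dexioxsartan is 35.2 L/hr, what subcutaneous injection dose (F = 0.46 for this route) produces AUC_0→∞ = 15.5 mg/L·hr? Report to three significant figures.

Dose = 1190 mg

Dose = CL × AUC_0→∞ / F
     = 35.2 × 15.5 / 0.46 = 1186.09 mg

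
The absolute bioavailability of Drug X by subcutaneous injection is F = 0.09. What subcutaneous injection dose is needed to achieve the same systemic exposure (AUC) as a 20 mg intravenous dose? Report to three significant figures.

For equal systemic exposure: F × D_ev = D_iv
D_ev = D_iv / F = 20 / 0.09 = 222.222 mg

D_subcutaneous = 222 mg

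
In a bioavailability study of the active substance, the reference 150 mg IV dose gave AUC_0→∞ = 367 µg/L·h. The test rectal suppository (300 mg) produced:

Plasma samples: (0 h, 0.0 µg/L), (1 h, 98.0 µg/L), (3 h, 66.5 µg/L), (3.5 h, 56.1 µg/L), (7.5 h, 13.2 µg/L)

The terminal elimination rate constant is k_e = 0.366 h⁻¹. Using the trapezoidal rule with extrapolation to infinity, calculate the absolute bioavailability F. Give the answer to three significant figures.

Trapezoidal AUC_0→7.5 (rectal suppository):
  [0→1]: (0.0+98.0)/2 × 1 = 49.0
  [1→3]: (98.0+66.5)/2 × 2 = 164.5
  [3→3.5]: (66.5+56.1)/2 × 0.5 = 30.65
  [3.5→7.5]: (56.1+13.2)/2 × 4 = 138.6
  Sum = 382.75 µg/L·h
Tail: C_last/k_e = 13.2/0.366 = 36.066
AUC_0→∞ (rectal suppository) = 382.75 + 36.066 = 418.816 µg/L·h
F = (AUC_ev/D_ev)/(AUC_iv/D_iv) = (418.816/300)/(367/150) = 1.39605/2.44667 = 0.5706

F = 0.571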